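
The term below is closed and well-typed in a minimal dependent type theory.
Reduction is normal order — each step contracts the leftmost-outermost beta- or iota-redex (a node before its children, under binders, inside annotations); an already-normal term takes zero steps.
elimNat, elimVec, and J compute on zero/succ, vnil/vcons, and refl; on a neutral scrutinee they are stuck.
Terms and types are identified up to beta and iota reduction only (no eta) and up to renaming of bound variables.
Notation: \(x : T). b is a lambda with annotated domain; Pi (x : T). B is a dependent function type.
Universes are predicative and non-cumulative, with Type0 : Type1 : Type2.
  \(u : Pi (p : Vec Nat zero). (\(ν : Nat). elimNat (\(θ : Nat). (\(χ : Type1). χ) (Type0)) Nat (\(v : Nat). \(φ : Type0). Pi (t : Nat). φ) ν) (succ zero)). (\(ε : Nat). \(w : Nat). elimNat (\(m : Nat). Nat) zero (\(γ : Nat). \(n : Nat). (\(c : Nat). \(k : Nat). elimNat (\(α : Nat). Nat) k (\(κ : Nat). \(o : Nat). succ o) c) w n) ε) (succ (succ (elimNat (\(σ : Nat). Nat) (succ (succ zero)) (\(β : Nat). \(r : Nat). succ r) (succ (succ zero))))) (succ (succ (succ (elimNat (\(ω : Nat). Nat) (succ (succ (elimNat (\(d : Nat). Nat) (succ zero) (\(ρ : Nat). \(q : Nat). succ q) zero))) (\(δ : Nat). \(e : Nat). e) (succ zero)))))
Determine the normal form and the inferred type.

resulting normal form:
  \(u : Pi (p : Vec Nat zero). Pi (ν : Nat). Nat). succ (succ (succ (succ (succ (succ (succ (succ (succ (succ (succ (succ (succ (succ (succ (succ (succ (succ (succ (succ (succ (succ (succ (succ (succ (succ (succ (succ (succ (succ (succ (succ (succ (succ (succ (succ zero)))))))))))))))))))))))))))))))))))
type:
  Pi (u : Pi (p : Vec Nat zero). Pi (ν : Nat). Nat). Nat
observation: the first redex contracted is a beta-redex; the normal form is reached in 111 normal-order steps.


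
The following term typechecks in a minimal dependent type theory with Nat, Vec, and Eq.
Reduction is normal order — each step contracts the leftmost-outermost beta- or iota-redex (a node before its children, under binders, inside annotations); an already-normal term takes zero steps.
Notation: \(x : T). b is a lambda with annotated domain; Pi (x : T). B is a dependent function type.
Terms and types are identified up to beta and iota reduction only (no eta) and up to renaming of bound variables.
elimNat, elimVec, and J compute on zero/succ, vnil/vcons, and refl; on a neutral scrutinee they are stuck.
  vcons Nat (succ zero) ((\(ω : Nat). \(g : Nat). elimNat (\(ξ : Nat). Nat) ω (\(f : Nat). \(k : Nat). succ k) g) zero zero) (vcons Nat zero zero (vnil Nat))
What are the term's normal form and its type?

resulting normal form:
  vcons Nat (succ zero) zero (vcons Nat zero zero (vnil Nat))
the term's type:
  Vec Nat (succ (succ zero))


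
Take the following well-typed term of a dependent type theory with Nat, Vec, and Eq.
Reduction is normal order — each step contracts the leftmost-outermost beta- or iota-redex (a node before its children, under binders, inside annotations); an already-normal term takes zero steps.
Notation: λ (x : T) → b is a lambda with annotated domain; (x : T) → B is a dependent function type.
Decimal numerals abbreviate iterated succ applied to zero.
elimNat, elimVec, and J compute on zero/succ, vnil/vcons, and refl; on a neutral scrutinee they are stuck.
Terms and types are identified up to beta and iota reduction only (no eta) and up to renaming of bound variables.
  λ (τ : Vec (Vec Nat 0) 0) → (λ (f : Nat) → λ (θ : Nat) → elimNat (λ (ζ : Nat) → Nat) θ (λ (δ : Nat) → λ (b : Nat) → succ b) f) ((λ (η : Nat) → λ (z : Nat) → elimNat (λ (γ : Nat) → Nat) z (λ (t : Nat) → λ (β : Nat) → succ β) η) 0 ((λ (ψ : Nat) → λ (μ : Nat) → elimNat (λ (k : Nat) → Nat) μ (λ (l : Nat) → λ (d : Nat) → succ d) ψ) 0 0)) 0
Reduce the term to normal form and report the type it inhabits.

resulting normal form:
  λ (τ : Vec (Vec Nat 0) 0) → 0
the term's type:
  (τ : Vec (Vec Nat 0) 0) → Nat
observation: 9 normal-order steps separate the term from its normal form.


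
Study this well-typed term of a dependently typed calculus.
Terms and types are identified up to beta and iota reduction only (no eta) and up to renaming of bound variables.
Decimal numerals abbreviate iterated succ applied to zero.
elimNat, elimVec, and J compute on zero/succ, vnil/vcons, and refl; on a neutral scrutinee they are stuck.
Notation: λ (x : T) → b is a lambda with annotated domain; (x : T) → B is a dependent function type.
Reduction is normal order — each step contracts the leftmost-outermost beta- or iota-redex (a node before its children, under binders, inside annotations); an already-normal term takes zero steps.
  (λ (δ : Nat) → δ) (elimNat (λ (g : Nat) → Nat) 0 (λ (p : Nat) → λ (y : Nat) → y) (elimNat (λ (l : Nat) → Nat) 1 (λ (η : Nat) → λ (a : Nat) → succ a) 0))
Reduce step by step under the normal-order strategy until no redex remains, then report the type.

normal-order reduction:
  (λ (δ : Nat) → δ) (elimNat (λ (g : Nat) → Nat) 0 (λ (p : Nat) → λ (y : Nat) → y) (elimNat (λ (l : Nat) → Nat) 1 (λ (η : Nat) → λ (a : Nat) → succ a) 0))
  ~> elimNat (λ (δ : Nat) → Nat) 0 (λ (g : Nat) → λ (p : Nat) → p) (elimNat (λ (y : Nat) → Nat) 1 (λ (l : Nat) → λ (η : Nat) → succ η) 0)
  ~> elimNat (λ (δ : Nat) → Nat) 0 (λ (g : Nat) → λ (p : Nat) → p) 1
  ~> (λ (δ : Nat) → λ (g : Nat) → g) 0 (elimNat (λ (p : Nat) → Nat) 0 (λ (y : Nat) → λ (l : Nat) → l) 0)
  ~> (λ (δ : Nat) → δ) (elimNat (λ (g : Nat) → Nat) 0 (λ (p : Nat) → λ (y : Nat) → y) 0)
  ~> elimNat (λ (δ : Nat) → Nat) 0 (λ (g : Nat) → λ (p : Nat) → p) 0
  ~> 0
type:
  Nat


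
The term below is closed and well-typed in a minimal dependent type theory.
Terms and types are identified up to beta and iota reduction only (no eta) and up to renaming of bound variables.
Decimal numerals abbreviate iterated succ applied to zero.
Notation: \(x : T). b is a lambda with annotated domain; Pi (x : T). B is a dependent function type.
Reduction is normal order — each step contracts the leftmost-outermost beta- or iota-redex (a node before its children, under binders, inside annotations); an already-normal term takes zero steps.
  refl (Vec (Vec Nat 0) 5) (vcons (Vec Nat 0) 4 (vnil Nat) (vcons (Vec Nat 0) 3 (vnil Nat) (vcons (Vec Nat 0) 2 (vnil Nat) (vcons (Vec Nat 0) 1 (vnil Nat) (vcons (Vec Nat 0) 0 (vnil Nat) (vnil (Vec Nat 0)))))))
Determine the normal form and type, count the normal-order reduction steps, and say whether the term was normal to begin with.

resulting normal form:
  refl (Vec (Vec Nat 0) 5) (vcons (Vec Nat 0) 4 (vnil Nat) (vcons (Vec Nat 0) 3 (vnil Nat) (vcons (Vec Nat 0) 2 (vnil Nat) (vcons (Vec Nat 0) 1 (vnil Nat) (vcons (Vec Nat 0) 0 (vnil Nat) (vnil (Vec Nat 0)))))))
inferred type:
  Eq (Vec (Vec Nat 0) 5) (vcons (Vec Nat 0) 4 (vnil Nat) (vcons (Vec Nat 0) 3 (vnil Nat) (vcons (Vec Nat 0) 2 (vnil Nat) (vcons (Vec Nat 0) 1 (vnil Nat) (vcons (Vec Nat 0) 0 (vnil Nat) (vnil (Vec Nat 0))))))) (vcons (Vec Nat 0) 4 (vnil Nat) (vcons (Vec Nat 0) 3 (vnil Nat) (vcons (Vec Nat 0) 2 (vnil Nat) (vcons (Vec Nat 0) 1 (vnil Nat) (vcons (Vec Nat 0) 0 (vnil Nat) (vnil (Vec Nat 0)))))))
reduction steps (normal order): 0
already normal: yes


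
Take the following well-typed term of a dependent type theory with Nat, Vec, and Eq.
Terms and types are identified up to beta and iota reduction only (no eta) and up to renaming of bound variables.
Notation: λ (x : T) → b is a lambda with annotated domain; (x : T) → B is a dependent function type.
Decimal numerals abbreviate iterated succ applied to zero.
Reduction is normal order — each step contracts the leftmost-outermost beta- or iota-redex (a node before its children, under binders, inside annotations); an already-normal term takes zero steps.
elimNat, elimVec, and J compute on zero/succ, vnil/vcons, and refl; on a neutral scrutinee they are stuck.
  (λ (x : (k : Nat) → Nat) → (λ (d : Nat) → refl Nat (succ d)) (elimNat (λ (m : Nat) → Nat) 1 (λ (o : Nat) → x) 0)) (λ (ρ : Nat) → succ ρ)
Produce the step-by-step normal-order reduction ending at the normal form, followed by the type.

normal-order reduction sequence:
  (λ (x : (k : Nat) → Nat) → (λ (d : Nat) → refl Nat (succ d)) (elimNat (λ (m : Nat) → Nat) 1 (λ (o : Nat) → x) 0)) (λ (ρ : Nat) → succ ρ)
  ~> (λ (x : Nat) → refl Nat (succ x)) (elimNat (λ (k : Nat) → Nat) 1 (λ (d : Nat) → λ (m : Nat) → succ m) 0)
  ~> refl Nat (succ (elimNat (λ (x : Nat) → Nat) 1 (λ (k : Nat) → λ (d : Nat) → succ d) 0))
  ~> refl Nat 2
type:
  Eq Nat 2 2


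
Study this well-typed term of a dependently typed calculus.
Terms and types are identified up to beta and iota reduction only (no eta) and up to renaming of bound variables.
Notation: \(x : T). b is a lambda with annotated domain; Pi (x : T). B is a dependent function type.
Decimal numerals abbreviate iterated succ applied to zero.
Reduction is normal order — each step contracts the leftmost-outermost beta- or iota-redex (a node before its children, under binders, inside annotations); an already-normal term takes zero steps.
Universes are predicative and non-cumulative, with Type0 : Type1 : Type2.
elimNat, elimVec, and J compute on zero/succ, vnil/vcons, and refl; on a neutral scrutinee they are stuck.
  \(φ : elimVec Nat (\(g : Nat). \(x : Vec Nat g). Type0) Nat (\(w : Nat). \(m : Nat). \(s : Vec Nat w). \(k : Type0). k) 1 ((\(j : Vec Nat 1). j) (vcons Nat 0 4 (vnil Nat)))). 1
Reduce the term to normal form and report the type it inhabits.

normal form:
  \(φ : Nat). 1
the term's type:
  Pi (φ : Nat). Nat


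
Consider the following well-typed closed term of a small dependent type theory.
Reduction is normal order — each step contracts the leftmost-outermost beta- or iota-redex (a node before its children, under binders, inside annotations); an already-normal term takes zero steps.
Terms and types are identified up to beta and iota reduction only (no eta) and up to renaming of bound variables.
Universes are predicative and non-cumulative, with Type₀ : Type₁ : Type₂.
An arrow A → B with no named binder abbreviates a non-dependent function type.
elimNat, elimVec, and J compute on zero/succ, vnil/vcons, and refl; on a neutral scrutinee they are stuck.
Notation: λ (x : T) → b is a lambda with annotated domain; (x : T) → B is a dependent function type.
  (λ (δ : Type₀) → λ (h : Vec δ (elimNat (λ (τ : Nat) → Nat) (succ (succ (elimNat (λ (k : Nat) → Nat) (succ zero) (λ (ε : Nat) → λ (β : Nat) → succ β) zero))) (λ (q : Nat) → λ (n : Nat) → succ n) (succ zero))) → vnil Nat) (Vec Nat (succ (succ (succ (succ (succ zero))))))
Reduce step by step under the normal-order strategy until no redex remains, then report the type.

normal-order reduction:
  (λ (δ : Type₀) → λ (h : Vec δ (elimNat (λ (τ : Nat) → Nat) (succ (succ (elimNat (λ (k : Nat) → Nat) (succ zero) (λ (ε : Nat) → λ (β : Nat) → succ β) zero))) (λ (q : Nat) → λ (n : Nat) → succ n) (succ zero))) → vnil Nat) (Vec Nat (succ (succ (succ (succ (succ zero))))))
  ~> λ (δ : Vec (Vec Nat (succ (succ (succ (succ (succ zero)))))) (elimNat (λ (h : Nat) → Nat) (succ (succ (elimNat (λ (τ : Nat) → Nat) (succ zero) (λ (k : Nat) → λ (ε : Nat) → succ ε) zero))) (λ (β : Nat) → λ (q : Nat) → succ q) (succ zero))) → vnil Nat
  ~> λ (δ : Vec (Vec Nat (succ (succ (succ (succ (succ zero)))))) ((λ (h : Nat) → λ (τ : Nat) → succ τ) zero (elimNat (λ (k : Nat) → Nat) (succ (succ (elimNat (λ (ε : Nat) → Nat) (succ zero) (λ (β : Nat) → λ (q : Nat) → succ q) zero))) (λ (n : Nat) → λ (ψ : Nat) → succ ψ) zero))) → vnil Nat
  ~> λ (δ : Vec (Vec Nat (succ (succ (succ (succ (succ zero)))))) ((λ (h : Nat) → succ h) (elimNat (λ (τ : Nat) → Nat) (succ (succ (elimNat (λ (k : Nat) → Nat) (succ zero) (λ (ε : Nat) → λ (β : Nat) → succ β) zero))) (λ (q : Nat) → λ (n : Nat) → succ n) zero))) → vnil Nat
  ~> λ (δ : Vec (Vec Nat (succ (succ (succ (succ (succ zero)))))) (succ (elimNat (λ (h : Nat) → Nat) (succ (succ (elimNat (λ (τ : Nat) → Nat) (succ zero) (λ (k : Nat) → λ (ε : Nat) → succ ε) zero))) (λ (β : Nat) → λ (q : Nat) → succ q) zero))) → vnil Nat
  ~> λ (δ : Vec (Vec Nat (succ (succ (succ (succ (succ zero)))))) (succ (succ (succ (elimNat (λ (h : Nat) → Nat) (succ zero) (λ (τ : Nat) → λ (k : Nat) → succ k) zero))))) → vnil Nat
  ~> λ (δ : Vec (Vec Nat (succ (succ (succ (succ (succ zero)))))) (succ (succ (succ (succ zero))))) → vnil Nat
inferred type:
  Vec (Vec Nat (succ (succ (succ (succ (succ zero)))))) (succ (succ (succ (succ zero)))) → Vec Nat zero


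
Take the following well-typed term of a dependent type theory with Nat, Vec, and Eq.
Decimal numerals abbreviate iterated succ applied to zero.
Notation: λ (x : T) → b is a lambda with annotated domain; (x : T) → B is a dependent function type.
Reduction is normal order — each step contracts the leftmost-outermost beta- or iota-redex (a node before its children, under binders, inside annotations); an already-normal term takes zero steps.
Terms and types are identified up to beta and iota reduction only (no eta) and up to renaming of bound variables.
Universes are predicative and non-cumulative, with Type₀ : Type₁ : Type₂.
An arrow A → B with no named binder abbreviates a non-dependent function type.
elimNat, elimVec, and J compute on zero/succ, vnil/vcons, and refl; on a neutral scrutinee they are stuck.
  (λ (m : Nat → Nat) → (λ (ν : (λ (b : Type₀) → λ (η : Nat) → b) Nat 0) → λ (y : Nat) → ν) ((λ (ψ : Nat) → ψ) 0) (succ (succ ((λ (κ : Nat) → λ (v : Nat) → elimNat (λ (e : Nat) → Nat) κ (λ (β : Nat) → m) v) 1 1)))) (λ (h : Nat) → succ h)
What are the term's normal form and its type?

resulting normal form:
  0
the term's type:
  Nat
observation: the term reaches its normal form after 4 normal-order steps.


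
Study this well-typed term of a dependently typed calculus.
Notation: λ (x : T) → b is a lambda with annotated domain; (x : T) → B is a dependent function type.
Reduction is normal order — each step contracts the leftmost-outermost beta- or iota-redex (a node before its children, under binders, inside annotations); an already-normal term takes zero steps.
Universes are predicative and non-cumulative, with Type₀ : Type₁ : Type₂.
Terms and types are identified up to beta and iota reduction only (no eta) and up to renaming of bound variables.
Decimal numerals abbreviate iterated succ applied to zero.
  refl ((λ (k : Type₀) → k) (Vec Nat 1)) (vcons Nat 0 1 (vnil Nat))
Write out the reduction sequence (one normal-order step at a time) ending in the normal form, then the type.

reduction (normal order):
  refl ((λ (k : Type₀) → k) (Vec Nat 1)) (vcons Nat 0 1 (vnil Nat))
  ~> refl (Vec Nat 1) (vcons Nat 0 1 (vnil Nat))
the term's type:
  Eq (Vec Nat 1) (vcons Nat 0 1 (vnil Nat)) (vcons Nat 0 1 (vnil Nat))


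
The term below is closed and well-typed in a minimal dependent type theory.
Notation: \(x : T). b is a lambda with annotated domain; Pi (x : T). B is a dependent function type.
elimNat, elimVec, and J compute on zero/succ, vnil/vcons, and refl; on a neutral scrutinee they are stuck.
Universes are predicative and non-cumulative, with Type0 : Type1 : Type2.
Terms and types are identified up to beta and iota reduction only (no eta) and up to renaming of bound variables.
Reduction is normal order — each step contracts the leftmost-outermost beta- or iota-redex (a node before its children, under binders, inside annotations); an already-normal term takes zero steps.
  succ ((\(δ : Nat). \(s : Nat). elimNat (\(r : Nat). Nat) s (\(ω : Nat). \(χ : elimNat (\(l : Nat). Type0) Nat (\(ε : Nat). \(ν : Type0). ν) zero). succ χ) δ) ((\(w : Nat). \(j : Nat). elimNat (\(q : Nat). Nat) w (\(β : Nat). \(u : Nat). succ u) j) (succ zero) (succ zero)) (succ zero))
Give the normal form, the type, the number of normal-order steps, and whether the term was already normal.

normal form:
  succ (succ (succ (succ zero)))
type:
  Nat
reduction steps (normal order): 16
already normal: no
first redex: a beta-redex


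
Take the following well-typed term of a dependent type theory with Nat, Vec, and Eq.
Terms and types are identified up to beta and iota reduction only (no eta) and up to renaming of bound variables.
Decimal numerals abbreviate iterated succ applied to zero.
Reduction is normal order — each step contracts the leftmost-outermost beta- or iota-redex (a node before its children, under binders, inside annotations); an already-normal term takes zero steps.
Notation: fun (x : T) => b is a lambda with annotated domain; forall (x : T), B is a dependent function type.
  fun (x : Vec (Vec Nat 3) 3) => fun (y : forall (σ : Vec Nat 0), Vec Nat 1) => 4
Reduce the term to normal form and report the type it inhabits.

reduced normal form:
  fun (x : Vec (Vec Nat 3) 3) => fun (y : forall (σ : Vec Nat 0), Vec Nat 1) => 4
the term's type:
  forall (x : Vec (Vec Nat 3) 3), forall (y : forall (σ : Vec Nat 0), Vec Nat 1), Nat
observation: the term is already in normal form.


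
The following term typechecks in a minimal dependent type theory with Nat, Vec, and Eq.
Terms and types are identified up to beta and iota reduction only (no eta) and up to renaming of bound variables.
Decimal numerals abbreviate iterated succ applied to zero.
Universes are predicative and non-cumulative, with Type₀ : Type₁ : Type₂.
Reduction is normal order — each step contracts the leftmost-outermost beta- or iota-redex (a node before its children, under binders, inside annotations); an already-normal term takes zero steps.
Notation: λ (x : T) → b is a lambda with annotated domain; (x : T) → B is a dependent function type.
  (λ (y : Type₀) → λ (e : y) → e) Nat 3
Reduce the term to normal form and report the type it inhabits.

reduced normal form:
  3
type:
  Nat
observation: 2 normal-order steps normalize the term, beginning with a beta-redex.


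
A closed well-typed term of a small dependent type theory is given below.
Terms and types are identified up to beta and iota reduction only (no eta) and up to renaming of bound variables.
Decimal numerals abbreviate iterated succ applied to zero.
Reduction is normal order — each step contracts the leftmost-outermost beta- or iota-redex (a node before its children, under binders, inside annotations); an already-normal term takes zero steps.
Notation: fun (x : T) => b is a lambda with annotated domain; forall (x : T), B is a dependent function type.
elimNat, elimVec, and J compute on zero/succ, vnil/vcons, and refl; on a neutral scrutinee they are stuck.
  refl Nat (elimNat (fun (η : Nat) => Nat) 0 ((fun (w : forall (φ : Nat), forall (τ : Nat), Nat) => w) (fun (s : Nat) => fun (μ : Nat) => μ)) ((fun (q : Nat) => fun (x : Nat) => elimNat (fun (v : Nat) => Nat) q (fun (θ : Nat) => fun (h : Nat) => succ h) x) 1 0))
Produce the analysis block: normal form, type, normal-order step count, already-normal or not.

reduced normal form:
  refl Nat 0
the term's type:
  Eq Nat 0 0
normal-order step count: 8
term was already normal: no
first redex: a beta-redex


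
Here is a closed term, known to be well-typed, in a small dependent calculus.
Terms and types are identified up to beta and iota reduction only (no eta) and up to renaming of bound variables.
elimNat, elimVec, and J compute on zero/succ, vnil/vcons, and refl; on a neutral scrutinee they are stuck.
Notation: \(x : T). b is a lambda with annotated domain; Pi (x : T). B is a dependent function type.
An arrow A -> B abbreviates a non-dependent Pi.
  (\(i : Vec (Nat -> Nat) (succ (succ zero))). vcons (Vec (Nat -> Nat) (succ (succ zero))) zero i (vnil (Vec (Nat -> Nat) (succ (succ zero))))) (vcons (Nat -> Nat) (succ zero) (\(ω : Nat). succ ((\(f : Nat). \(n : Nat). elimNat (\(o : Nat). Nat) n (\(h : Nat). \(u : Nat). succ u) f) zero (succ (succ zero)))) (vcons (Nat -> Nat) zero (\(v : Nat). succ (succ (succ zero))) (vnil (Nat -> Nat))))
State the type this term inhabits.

inferred type:
  Vec (Vec (Nat -> Nat) (succ (succ zero))) (succ zero)


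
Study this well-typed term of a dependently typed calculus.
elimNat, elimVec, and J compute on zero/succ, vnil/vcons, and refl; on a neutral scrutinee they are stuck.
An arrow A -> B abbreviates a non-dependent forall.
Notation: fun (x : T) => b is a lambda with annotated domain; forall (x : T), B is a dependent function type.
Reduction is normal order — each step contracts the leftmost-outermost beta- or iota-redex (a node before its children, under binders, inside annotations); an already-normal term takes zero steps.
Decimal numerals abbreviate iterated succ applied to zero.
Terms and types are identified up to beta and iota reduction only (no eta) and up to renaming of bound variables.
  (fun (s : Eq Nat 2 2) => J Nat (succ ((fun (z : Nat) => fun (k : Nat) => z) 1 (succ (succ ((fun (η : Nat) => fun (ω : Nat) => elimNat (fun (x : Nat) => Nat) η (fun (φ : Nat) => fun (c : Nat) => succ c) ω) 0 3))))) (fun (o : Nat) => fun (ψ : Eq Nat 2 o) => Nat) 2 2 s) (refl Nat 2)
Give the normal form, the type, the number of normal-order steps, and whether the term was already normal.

reduced normal form:
  2
the term's type:
  Nat
steps to reach normal form (normal order): 2
term was already normal: no
first redex: a beta-redex


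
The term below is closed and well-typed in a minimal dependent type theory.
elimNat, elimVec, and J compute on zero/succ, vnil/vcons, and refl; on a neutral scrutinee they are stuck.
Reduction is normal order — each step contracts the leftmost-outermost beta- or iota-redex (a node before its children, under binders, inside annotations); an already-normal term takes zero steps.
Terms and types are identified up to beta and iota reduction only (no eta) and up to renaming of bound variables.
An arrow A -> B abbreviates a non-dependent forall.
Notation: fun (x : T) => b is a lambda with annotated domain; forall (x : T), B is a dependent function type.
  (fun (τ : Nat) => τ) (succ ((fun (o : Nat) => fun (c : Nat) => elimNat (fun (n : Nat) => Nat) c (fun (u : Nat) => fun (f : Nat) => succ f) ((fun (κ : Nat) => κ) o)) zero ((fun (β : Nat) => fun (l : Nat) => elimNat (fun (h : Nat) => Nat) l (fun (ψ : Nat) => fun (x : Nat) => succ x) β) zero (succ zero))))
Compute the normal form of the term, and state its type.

reduced normal form:
  succ (succ zero)
the term's type:
  Nat


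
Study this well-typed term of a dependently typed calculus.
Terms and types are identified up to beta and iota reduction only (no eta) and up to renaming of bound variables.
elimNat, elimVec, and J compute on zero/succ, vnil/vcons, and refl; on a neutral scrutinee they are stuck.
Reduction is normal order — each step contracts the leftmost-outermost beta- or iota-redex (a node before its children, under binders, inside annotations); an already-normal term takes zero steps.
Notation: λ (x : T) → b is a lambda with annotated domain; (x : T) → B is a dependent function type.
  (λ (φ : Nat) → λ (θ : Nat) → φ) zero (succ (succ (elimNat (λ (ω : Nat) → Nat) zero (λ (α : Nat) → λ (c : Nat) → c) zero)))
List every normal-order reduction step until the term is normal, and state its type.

reduction (normal order):
  (λ (φ : Nat) → λ (θ : Nat) → φ) zero (succ (succ (elimNat (λ (ω : Nat) → Nat) zero (λ (α : Nat) → λ (c : Nat) → c) zero)))
  ~> (λ (φ : Nat) → zero) (succ (succ (elimNat (λ (θ : Nat) → Nat) zero (λ (ω : Nat) → λ (α : Nat) → α) zero)))
  ~> zero
type:
  Nat


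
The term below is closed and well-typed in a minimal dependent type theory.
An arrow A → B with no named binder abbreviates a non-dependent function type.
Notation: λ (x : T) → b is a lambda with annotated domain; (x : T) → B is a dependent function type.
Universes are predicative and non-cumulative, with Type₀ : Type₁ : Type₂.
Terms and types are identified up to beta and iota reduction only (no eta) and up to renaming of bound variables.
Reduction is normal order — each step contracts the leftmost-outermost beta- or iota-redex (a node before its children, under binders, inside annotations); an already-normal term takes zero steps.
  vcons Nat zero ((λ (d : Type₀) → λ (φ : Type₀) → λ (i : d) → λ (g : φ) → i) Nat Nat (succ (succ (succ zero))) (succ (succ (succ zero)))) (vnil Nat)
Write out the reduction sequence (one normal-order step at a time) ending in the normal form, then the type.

normal-order reduction:
  vcons Nat zero ((λ (d : Type₀) → λ (φ : Type₀) → λ (i : d) → λ (g : φ) → i) Nat Nat (succ (succ (succ zero))) (succ (succ (succ zero)))) (vnil Nat)
  ~> vcons Nat zero ((λ (d : Type₀) → λ (φ : Nat) → λ (i : d) → φ) Nat (succ (succ (succ zero))) (succ (succ (succ zero)))) (vnil Nat)
  ~> vcons Nat zero ((λ (d : Nat) → λ (φ : Nat) → d) (succ (succ (succ zero))) (succ (succ (succ zero)))) (vnil Nat)
  ~> vcons Nat zero ((λ (d : Nat) → succ (succ (succ zero))) (succ (succ (succ zero)))) (vnil Nat)
  ~> vcons Nat zero (succ (succ (succ zero))) (vnil Nat)
inferred type:
  Vec Nat (succ zero)


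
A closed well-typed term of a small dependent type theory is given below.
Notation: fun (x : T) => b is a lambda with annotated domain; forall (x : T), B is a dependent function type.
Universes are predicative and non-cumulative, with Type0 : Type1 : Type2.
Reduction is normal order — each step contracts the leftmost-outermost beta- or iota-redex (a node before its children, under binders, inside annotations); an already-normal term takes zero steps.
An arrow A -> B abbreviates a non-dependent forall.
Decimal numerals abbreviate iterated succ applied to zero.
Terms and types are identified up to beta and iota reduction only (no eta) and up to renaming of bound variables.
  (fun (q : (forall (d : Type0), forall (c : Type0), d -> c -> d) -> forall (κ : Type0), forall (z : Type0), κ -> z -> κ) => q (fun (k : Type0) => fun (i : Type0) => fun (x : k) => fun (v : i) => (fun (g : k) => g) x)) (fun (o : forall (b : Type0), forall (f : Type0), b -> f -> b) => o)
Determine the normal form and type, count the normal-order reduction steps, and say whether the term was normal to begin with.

resulting normal form:
  fun (q : Type0) => fun (d : Type0) => fun (c : q) => fun (κ : d) => c
type:
  forall (q : Type0), forall (d : Type0), q -> d -> q
reduction steps (normal order): 3
term was already normal: no
first redex: a beta-redex


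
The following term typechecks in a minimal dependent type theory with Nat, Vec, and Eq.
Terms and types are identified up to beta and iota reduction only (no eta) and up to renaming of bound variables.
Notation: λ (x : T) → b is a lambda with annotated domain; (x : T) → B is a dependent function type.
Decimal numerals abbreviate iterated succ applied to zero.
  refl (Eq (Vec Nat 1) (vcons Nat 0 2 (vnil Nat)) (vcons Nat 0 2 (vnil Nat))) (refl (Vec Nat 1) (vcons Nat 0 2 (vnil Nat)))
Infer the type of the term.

the term's type:
  Eq (Eq (Vec Nat 1) (vcons Nat 0 2 (vnil Nat)) (vcons Nat 0 2 (vnil Nat))) (refl (Vec Nat 1) (vcons Nat 0 2 (vnil Nat))) (refl (Vec Nat 1) (vcons Nat 0 2 (vnil Nat)))


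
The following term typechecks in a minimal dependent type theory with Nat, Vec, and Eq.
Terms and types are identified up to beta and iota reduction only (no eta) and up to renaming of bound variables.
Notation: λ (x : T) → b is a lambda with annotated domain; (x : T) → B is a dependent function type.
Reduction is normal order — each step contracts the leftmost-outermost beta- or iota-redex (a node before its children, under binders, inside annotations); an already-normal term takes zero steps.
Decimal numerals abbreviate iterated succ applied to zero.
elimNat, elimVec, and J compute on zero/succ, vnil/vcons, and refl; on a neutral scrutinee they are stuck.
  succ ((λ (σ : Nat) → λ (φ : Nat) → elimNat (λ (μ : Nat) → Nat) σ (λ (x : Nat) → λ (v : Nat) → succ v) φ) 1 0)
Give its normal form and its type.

normal form:
  2
inferred type:
  Nat


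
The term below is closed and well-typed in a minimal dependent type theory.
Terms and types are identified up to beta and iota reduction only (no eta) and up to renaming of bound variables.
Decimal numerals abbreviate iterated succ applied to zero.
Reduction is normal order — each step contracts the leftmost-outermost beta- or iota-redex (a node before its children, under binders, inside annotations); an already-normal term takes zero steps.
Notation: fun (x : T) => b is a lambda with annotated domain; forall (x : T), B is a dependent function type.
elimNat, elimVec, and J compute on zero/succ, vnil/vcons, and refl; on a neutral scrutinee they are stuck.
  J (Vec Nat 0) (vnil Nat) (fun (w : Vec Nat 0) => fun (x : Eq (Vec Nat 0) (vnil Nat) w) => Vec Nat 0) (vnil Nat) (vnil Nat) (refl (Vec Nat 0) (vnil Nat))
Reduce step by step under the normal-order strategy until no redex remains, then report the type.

normal-order reduction sequence:
  J (Vec Nat 0) (vnil Nat) (fun (w : Vec Nat 0) => fun (x : Eq (Vec Nat 0) (vnil Nat) w) => Vec Nat 0) (vnil Nat) (vnil Nat) (refl (Vec Nat 0) (vnil Nat))
  ~> vnil Nat
the term's type:
  Vec Nat 0


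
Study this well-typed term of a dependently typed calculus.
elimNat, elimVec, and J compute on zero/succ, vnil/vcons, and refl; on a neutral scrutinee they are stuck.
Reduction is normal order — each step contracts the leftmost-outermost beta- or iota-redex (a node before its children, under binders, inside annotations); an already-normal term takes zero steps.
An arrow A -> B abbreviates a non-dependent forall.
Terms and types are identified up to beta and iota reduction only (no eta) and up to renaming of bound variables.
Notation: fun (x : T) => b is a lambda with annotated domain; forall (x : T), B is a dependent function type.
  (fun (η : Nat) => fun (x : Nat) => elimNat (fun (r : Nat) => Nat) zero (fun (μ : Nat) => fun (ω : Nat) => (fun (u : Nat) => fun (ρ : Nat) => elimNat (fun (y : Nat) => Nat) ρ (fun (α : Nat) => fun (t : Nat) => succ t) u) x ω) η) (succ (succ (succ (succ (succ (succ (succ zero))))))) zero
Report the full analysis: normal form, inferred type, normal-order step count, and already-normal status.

reduced normal form:
  zero
inferred type:
  Nat
normal-order step count: 45
already normal: no
first contracted redex: a beta-redex


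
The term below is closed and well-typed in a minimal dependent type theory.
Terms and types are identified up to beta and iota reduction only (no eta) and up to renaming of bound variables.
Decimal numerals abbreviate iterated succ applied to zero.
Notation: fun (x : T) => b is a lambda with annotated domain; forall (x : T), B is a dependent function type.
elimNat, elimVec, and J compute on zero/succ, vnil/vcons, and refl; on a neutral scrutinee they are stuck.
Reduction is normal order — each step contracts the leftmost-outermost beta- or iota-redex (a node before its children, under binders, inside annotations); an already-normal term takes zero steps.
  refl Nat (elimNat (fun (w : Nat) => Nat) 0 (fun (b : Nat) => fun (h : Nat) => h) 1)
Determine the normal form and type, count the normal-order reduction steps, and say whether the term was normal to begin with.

reduced normal form:
  refl Nat 0
type:
  Eq Nat 0 0
normal-order step count: 4
term was already normal: no
first contracted redex: an elimNat iota-redex


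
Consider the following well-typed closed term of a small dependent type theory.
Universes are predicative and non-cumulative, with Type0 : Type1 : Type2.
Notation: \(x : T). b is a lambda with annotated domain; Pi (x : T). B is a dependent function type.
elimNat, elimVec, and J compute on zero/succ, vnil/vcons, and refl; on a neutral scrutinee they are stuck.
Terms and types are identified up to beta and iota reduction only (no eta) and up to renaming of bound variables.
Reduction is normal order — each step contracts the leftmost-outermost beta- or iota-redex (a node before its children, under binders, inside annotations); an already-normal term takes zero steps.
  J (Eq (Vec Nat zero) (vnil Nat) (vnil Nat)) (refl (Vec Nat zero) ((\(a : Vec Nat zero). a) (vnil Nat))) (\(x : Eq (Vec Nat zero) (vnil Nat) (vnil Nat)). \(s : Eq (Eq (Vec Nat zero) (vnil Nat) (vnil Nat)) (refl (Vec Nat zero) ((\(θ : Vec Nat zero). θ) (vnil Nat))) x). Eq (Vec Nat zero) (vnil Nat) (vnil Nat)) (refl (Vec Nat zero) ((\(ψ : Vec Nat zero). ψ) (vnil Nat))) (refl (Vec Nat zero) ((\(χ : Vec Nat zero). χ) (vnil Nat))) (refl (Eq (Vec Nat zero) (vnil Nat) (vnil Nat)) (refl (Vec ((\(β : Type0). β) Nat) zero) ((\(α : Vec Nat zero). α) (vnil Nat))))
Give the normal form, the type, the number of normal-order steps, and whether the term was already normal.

normal form:
  refl (Vec Nat zero) (vnil Nat)
inferred type:
  Eq (Vec Nat zero) (vnil Nat) (vnil Nat)
reduction steps (normal order): 2
already normal: no
first contracted redex: a J iota-redex


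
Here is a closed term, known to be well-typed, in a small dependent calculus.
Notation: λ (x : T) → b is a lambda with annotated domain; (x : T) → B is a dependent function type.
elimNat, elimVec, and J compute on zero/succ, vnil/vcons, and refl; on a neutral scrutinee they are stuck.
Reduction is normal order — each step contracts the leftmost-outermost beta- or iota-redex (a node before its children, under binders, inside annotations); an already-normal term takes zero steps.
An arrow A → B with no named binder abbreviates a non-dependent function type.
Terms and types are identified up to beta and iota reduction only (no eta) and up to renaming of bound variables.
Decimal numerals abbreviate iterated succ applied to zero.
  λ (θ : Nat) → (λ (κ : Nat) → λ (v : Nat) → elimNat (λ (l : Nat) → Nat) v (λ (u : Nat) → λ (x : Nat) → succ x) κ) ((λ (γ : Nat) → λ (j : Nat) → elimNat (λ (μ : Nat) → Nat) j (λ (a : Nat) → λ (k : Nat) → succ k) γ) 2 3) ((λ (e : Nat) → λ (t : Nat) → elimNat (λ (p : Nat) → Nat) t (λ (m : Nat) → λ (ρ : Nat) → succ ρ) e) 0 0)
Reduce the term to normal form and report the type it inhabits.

reduced normal form:
  λ (θ : Nat) → 5
inferred type:
  Nat → Nat
observation: reduction starts at a beta-redex, and 30 normal-order steps reach the normal form.


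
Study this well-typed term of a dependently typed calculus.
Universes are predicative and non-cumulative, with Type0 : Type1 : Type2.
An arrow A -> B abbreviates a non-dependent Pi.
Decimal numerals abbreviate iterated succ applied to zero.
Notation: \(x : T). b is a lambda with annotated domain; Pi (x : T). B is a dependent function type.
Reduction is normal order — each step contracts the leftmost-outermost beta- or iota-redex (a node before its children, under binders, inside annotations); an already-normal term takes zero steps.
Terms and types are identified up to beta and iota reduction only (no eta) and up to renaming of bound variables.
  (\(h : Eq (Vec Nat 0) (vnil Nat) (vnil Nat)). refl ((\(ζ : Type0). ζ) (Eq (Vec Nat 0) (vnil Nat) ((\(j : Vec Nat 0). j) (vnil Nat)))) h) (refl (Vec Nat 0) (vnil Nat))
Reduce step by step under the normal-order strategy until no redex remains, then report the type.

normal-order reduction sequence:
  (\(h : Eq (Vec Nat 0) (vnil Nat) (vnil Nat)). refl ((\(ζ : Type0). ζ) (Eq (Vec Nat 0) (vnil Nat) ((\(j : Vec Nat 0). j) (vnil Nat)))) h) (refl (Vec Nat 0) (vnil Nat))
  ~> refl ((\(h : Type0). h) (Eq (Vec Nat 0) (vnil Nat) ((\(ζ : Vec Nat 0). ζ) (vnil Nat)))) (refl (Vec Nat 0) (vnil Nat))
  ~> refl (Eq (Vec Nat 0) (vnil Nat) ((\(h : Vec Nat 0). h) (vnil Nat))) (refl (Vec Nat 0) (vnil Nat))
  ~> refl (Eq (Vec Nat 0) (vnil Nat) (vnil Nat)) (refl (Vec Nat 0) (vnil Nat))
type:
  Eq (Eq (Vec Nat 0) (vnil Nat) (vnil Nat)) (refl (Vec Nat 0) (vnil Nat)) (refl (Vec Nat 0) (vnil Nat))


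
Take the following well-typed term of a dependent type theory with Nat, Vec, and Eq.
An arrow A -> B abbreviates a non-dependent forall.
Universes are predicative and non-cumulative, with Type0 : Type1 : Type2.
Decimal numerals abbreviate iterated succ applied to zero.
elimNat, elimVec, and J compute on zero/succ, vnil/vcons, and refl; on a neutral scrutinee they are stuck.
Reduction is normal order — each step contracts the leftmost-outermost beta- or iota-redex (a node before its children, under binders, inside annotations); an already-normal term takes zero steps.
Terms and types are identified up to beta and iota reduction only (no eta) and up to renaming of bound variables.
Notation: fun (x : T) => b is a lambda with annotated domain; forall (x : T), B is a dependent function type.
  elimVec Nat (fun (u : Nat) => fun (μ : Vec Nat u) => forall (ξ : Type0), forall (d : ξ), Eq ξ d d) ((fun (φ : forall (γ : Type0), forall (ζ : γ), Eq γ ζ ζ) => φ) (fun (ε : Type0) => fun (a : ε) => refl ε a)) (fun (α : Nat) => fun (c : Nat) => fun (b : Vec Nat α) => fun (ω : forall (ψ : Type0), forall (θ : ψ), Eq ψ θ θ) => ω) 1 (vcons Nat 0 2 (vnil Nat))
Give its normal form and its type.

normal form:
  fun (u : Type0) => fun (μ : u) => refl u μ
type:
  forall (u : Type0), forall (μ : u), Eq u μ μ
observation: 7 normal-order steps normalize the term, beginning with an elimVec iota-redex.


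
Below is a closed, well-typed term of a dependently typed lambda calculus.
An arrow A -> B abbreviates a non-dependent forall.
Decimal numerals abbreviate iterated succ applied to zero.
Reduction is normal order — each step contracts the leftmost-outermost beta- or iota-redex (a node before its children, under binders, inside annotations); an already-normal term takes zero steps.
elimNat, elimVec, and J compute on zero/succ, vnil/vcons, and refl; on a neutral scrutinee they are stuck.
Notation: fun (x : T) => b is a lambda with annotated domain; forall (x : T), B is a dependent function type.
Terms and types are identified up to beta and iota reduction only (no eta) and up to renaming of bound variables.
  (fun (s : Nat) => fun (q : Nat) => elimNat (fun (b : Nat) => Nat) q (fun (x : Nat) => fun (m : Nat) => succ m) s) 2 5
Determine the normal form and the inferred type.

reduced normal form:
  7
inferred type:
  Nat


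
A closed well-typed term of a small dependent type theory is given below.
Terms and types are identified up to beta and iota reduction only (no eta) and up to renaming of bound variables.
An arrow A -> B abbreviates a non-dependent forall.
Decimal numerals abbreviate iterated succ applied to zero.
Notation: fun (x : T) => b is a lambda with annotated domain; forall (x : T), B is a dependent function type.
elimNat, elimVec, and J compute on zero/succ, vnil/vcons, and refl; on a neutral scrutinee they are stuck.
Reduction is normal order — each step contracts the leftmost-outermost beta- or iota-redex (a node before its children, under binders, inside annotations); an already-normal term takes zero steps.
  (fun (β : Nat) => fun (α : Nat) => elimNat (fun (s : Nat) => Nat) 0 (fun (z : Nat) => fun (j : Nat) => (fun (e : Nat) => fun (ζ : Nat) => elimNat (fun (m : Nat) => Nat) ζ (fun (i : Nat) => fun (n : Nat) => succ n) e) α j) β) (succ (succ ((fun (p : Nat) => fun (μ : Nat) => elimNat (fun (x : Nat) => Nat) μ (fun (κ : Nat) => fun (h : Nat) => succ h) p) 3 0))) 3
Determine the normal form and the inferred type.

normal form:
  15
inferred type:
  Nat


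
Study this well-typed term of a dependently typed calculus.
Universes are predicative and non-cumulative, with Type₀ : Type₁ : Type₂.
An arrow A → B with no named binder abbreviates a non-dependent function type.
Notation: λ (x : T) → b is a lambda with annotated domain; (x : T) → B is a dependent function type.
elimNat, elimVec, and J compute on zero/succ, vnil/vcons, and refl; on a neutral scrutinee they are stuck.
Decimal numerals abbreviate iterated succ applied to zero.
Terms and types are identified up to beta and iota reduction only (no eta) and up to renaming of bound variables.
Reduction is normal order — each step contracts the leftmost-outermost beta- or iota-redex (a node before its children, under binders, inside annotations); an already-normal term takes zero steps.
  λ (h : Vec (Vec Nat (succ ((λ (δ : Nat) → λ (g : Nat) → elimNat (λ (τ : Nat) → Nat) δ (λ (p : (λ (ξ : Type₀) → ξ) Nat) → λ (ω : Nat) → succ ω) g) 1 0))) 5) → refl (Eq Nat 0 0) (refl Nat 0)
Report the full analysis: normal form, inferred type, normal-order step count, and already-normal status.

reduced normal form:
  λ (h : Vec (Vec Nat 2) 5) → refl (Eq Nat 0 0) (refl Nat 0)
the term's type:
  Vec (Vec Nat 2) 5 → Eq (Eq Nat 0 0) (refl Nat 0) (refl Nat 0)
reduction steps (normal order): 3
started in normal form: no
first contracted redex: a beta-redex
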